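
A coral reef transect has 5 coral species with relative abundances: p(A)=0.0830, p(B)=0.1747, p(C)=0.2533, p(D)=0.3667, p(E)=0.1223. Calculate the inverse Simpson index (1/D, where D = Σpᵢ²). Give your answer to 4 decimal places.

3.9841

D = 0.083² + 0.1747² + 0.2533² + 0.3667² + 0.1223² = 0.00688900 + 0.03052009 + 0.06416089 + 0.13446889 + 0.01495729 = 0.25099616 (working shown to 8 dp, full precision carried).
So 1/D = 3.984125, i.e. 3.9841 to 4 decimal places.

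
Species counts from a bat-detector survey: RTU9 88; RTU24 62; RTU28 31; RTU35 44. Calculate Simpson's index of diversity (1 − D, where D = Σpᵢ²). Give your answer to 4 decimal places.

0.7139

Total N = 88+62+31+44 = 225, so the proportions are 0.391111, 0.275556, 0.137778, 0.195556 (working shown to 6 dp, full precision carried).
D = 0.391111² + 0.275556² + 0.137778² + 0.195556² = 0.152968 + 0.075931 + 0.018983 + 0.038242 = 0.286123.
So 1 − D = 0.713877, i.e. 0.7139 to 4 decimal places.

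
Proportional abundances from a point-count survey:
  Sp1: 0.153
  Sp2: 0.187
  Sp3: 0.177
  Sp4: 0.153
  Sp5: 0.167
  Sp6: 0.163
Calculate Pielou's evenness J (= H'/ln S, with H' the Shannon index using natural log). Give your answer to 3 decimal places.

0.998

H' = −Σ pᵢ ln pᵢ = −((-0.28723) + (-0.31353) + (-0.30649) + (-0.28723) + (-0.29889) + (-0.29568)) = 1.78906 (working shown to 5 dp, full precision carried).
With S = 6 species, ln S = 1.79176, so J = 1.78906/1.79176 = 0.99849, i.e. 0.998 to 3 decimal places.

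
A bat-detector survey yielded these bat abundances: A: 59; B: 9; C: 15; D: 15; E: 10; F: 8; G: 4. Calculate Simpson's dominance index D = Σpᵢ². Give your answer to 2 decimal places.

0.29

Total N = 59+9+15+15+10+8+4 = 120, so the proportions are 0.4917, 0.075, 0.125, 0.125, 0.0833, 0.0667, 0.0333 (working shown to 4 dp, full precision carried).
D = 0.4917² + 0.075² + 0.125² + 0.125² + 0.0833² + 0.0667² + 0.0333² = 0.2417 + 0.0056 + 0.0156 + 0.0156 + 0.0069 + 0.0044 + 0.0011 = 0.2911.
To 2 decimal places, D = 0.29.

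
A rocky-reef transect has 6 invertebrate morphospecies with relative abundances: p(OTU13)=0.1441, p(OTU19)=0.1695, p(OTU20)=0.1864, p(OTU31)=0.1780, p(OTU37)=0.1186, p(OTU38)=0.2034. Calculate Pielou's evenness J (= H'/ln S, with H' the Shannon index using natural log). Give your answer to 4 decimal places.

H' = −Σ pᵢ ln pᵢ = −((-0.279157) + (-0.300846) + (-0.313126) + (-0.307223) + (-0.252855) + (-0.323931)) = 1.777138 (working shown to 6 dp, full precision carried).
With S = 6 species, ln S = 1.791759, so J = 1.777138/1.791759 = 0.991840, i.e. 0.9918 to 4 decimal places.

0.9918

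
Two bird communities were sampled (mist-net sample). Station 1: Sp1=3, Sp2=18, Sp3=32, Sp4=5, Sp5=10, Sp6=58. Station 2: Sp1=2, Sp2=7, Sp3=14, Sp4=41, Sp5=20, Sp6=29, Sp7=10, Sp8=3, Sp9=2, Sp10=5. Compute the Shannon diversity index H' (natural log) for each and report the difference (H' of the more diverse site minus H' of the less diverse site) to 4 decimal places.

0.5001

Station 1: N=126, proportions 0.02381, 0.142857, 0.253968, 0.039683, 0.079365, 0.460317, giving H' = 1.401323 (working shown to 6 dp, full precision carried).
Station 2: N=133, proportions 0.015038, 0.052632, 0.105263, 0.308271, 0.150376, 0.218045, 0.075188, 0.022556, 0.015038, 0.037594, giving H' = 1.901384.
Difference = |1.401323 − 1.901384| = 0.500061, i.e. 0.5001 to 4 decimal places.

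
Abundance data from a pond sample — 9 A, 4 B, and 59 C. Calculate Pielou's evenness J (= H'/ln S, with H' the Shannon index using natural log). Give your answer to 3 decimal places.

Total N = 9+4+59 = 72, so the proportions are 0.125, 0.05556, 0.81944 (working shown to 5 dp, full precision carried).
H' = −Σ pᵢ ln pᵢ = −((-0.25993) + (-0.16058) + (-0.16317)) = 0.58368.
With S = 3 species, ln S = 1.09861, so J = 0.58368/1.09861 = 0.53129, i.e. 0.531 to 3 decimal places.

0.531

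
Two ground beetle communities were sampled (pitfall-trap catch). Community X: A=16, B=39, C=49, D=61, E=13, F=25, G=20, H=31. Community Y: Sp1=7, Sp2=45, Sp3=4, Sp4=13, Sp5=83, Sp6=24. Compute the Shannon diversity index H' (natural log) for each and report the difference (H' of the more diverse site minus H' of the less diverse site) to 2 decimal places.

0.58

Community X: N=254, proportions 0.06299, 0.15354, 0.19291, 0.24016, 0.05118, 0.09843, 0.07874, 0.12205, giving H' = 1.95904 (working shown to 5 dp, full precision carried).
Community Y: N=176, proportions 0.03977, 0.25568, 0.02273, 0.07386, 0.47159, 0.13636, giving H' = 1.38158.
Difference = |1.95904 − 1.38158| = 0.57746, i.e. 0.58 to 2 decimal places.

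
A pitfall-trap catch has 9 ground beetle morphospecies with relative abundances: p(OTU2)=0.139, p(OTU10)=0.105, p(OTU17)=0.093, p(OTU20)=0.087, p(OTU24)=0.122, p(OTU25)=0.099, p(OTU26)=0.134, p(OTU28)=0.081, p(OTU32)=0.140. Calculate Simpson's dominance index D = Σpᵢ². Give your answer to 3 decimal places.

0.115

D = 0.139² + 0.105² + 0.093² + 0.087² + 0.122² + 0.099² + 0.134² + 0.081² + 0.14² = 0.01932 + 0.01102 + 0.00865 + 0.00757 + 0.01488 + 0.00980 + 0.01796 + 0.00656 + 0.01960 = 0.11537 (working shown to 5 dp, full precision carried).
To 3 decimal places, D = 0.115.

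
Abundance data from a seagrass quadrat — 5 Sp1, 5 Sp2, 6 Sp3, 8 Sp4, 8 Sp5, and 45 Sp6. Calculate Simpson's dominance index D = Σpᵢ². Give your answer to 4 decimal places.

Total N = 5+5+6+8+8+45 = 77, so the proportions are 0.064935, 0.064935, 0.077922, 0.103896, 0.103896, 0.584416 (working shown to 6 dp, full precision carried).
D = 0.064935² + 0.064935² + 0.077922² + 0.103896² + 0.103896² + 0.584416² = 0.004217 + 0.004217 + 0.006072 + 0.010794 + 0.010794 + 0.341542 = 0.377635.
To 4 decimal places, D = 0.3776.

0.3776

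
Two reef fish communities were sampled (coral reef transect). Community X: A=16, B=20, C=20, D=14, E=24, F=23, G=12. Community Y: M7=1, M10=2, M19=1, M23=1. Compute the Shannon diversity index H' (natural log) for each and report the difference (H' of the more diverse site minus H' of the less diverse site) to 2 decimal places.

0.59

Community X: N=129, proportions 0.12403, 0.15504, 0.15504, 0.10853, 0.18605, 0.17829, 0.09302, giving H' = 1.91915 (working shown to 5 dp, full precision carried).
Community Y: N=5, proportions 0.2, 0.4, 0.2, 0.2, giving H' = 1.33218.
Difference = |1.91915 − 1.33218| = 0.58697, i.e. 0.59 to 2 decimal places.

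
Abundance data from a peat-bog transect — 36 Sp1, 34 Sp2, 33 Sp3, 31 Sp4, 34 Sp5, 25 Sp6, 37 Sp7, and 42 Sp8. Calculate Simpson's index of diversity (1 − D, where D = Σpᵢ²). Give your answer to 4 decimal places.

Total N = 36+34+33+31+34+25+37+42 = 272, so the proportions are 0.132353, 0.125, 0.121324, 0.113971, 0.125, 0.091912, 0.136029, 0.154412 (working shown to 6 dp, full precision carried).
D = 0.132353² + 0.125² + 0.121324² + 0.113971² + 0.125² + 0.091912² + 0.136029² + 0.154412² = 0.017517 + 0.015625 + 0.014719 + 0.012989 + 0.015625 + 0.008448 + 0.018504 + 0.023843 = 0.127271.
So 1 − D = 0.872729, i.e. 0.8727 to 4 decimal places.

0.8727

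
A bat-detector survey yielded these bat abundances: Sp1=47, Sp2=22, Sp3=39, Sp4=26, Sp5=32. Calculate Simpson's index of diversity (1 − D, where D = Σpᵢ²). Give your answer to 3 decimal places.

0.785

Total N = 47+22+39+26+32 = 166, so the proportions are 0.28313, 0.13253, 0.23494, 0.15663, 0.19277 (working shown to 5 dp, full precision carried).
D = 0.28313² + 0.13253² + 0.23494² + 0.15663² + 0.19277² = 0.08016 + 0.01756 + 0.05520 + 0.02453 + 0.03716 = 0.21462.
So 1 − D = 0.78538, i.e. 0.785 to 3 decimal places.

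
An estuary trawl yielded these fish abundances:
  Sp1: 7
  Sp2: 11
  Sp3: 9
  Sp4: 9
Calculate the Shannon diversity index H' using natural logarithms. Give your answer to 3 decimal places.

Total N = 7+11+9+9 = 36, so the proportions are 0.19444, 0.30556, 0.25, 0.25 (working shown to 5 dp, full precision carried).
Each pᵢ ln pᵢ term: 0.19444×(-1.63761)=-0.31842, 0.30556×(-1.18562)=-0.36227, 0.25×(-1.38629)=-0.34657, 0.25×(-1.38629)=-0.34657.
Sum = -1.37385, so H' = 1.374.

1.374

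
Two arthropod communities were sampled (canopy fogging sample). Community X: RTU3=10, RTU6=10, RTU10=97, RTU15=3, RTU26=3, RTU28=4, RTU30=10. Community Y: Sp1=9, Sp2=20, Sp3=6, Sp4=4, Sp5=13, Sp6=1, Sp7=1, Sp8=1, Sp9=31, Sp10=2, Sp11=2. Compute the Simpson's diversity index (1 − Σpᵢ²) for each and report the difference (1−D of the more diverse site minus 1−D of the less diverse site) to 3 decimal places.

0.312

Community X: N=137, proportions 0.07299, 0.07299, 0.70803, 0.0219, 0.0219, 0.0292, 0.07299, giving 1−D = 0.48090 (working shown to 5 dp, full precision carried).
Community Y: N=90, proportions 0.1, 0.22222, 0.06667, 0.04444, 0.14444, 0.01111, 0.01111, 0.01111, 0.34444, 0.02222, 0.02222, giving 1−D = 0.79333.
Difference = |0.48090 − 0.79333| = 0.31243, i.e. 0.312 to 3 decimal places.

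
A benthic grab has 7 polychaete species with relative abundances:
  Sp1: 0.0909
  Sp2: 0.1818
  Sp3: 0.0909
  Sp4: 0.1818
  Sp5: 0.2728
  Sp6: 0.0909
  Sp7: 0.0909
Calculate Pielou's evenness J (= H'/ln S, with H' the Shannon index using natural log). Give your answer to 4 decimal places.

0.9487

H' = −Σ pᵢ ln pᵢ = −((-0.217978) + (-0.309941) + (-0.217978) + (-0.309941) + (-0.354372) + (-0.217978) + (-0.217978)) = 1.846166 (working shown to 6 dp, full precision carried).
With S = 7 species, ln S = 1.945910, so J = 1.846166/1.945910 = 0.948741, i.e. 0.9487 to 4 decimal places.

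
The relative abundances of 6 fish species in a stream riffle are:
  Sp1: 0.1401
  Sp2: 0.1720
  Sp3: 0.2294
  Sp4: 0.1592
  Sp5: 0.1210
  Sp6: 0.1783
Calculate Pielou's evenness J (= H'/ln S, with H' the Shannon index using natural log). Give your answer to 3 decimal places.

H' = −Σ pᵢ ln pᵢ = −((-0.27535) + (-0.30276) + (-0.33774) + (-0.29254) + (-0.25555) + (-0.30744)) = 1.77139 (working shown to 5 dp, full precision carried).
With S = 6 species, ln S = 1.79176, so J = 1.77139/1.79176 = 0.98863, i.e. 0.989 to 3 decimal places.

0.989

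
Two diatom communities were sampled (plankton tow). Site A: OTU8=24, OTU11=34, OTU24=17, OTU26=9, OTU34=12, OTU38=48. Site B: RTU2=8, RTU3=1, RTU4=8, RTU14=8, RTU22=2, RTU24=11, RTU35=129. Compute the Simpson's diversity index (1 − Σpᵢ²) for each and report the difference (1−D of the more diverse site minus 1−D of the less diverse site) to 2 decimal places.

Site A: N=144, proportions 0.1667, 0.2361, 0.1181, 0.0625, 0.0833, 0.3333, giving 1−D = 0.7806 (working shown to 4 dp, full precision carried).
Site B: N=167, proportions 0.0479, 0.006, 0.0479, 0.0479, 0.012, 0.0659, 0.7725, giving 1−D = 0.3919.
Difference = |0.7806 − 0.3919| = 0.3887, i.e. 0.39 to 2 decimal places.

0.39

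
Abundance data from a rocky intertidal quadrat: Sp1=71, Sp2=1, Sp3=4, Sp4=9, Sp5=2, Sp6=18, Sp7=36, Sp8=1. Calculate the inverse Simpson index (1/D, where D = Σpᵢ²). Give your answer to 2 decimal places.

Total N = 71+1+4+9+2+18+36+1 = 142, so the proportions are 0.5, 0.00704, 0.02817, 0.06338, 0.01408, 0.12676, 0.25352, 0.00704 (working shown to 5 dp, full precision carried).
D = 0.5² + 0.00704² + 0.02817² + 0.06338² + 0.01408² + 0.12676² + 0.25352² + 0.00704² = 0.25000 + 0.00005 + 0.00079 + 0.00402 + 0.00020 + 0.01607 + 0.06427 + 0.00005 = 0.33545.
So 1/D = 2.9811, i.e. 2.98 to 2 decimal places.

2.98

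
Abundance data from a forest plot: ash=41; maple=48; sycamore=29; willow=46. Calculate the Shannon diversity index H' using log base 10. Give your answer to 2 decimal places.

0.59

Total N = 41+48+29+46 = 164, so the proportions are 0.25, 0.2927, 0.1768, 0.2805 (working shown to 4 dp, full precision carried).
Each pᵢ log₁₀ pᵢ term: 0.25×(-0.6021)=-0.1505, 0.2927×(-0.5336)=-0.1562, 0.1768×(-0.7524)=-0.1331, 0.2805×(-0.5521)=-0.1549.
Sum = -0.5946, so H' = 0.59.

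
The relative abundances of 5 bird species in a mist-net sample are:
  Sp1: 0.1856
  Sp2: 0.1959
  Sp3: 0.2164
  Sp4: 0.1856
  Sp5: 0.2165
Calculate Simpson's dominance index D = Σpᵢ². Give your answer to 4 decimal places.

0.2010

D = 0.1856² + 0.1959² + 0.2164² + 0.1856² + 0.2165² = 0.034447 + 0.038377 + 0.046829 + 0.034447 + 0.046872 = 0.200973 (working shown to 6 dp, full precision carried).
To 4 decimal places, D = 0.2010.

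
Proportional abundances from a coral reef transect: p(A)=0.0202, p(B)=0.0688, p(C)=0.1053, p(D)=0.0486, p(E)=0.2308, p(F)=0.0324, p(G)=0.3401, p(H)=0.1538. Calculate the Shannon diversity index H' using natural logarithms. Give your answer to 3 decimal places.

1.751

Each pᵢ ln pᵢ term (working shown to 5 dp, full precision carried): 0.0202×(-3.90207)=-0.07882, 0.0688×(-2.67655)=-0.18415, 0.1053×(-2.25094)=-0.23702, 0.0486×(-3.02413)=-0.14697, 0.2308×(-1.46620)=-0.33840, 0.0324×(-3.42960)=-0.11112, 0.3401×(-1.07852)=-0.36680, 0.1538×(-1.87210)=-0.28793.
Sum = -1.75122, so H' = 1.751.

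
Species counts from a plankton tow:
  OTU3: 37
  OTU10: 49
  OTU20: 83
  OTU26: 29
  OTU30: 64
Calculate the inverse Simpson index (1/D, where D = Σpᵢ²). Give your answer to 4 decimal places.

Total N = 37+49+83+29+64 = 262, so the proportions are 0.14122137, 0.1870229, 0.31679389, 0.11068702, 0.24427481 (working shown to 8 dp, full precision carried).
D = 0.14122137² + 0.1870229² + 0.31679389² + 0.11068702² + 0.24427481² = 0.01994348 + 0.03497757 + 0.10035837 + 0.01225162 + 0.05967018 = 0.22720121.
So 1/D = 4.401385, i.e. 4.4014 to 4 decimal places.

4.4014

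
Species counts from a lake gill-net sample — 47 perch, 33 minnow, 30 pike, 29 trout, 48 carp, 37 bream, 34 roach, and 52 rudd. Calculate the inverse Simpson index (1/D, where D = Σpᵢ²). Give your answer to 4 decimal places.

7.6440

Total N = 47+33+30+29+48+37+34+52 = 310, so the proportions are 0.1516129, 0.10645161, 0.09677419, 0.09354839, 0.15483871, 0.11935484, 0.10967742, 0.16774194 (working shown to 8 dp, full precision carried).
D = 0.1516129² + 0.10645161² + 0.09677419² + 0.09354839² + 0.15483871² + 0.11935484² + 0.10967742² + 0.16774194² = 0.02298647 + 0.01133195 + 0.00936524 + 0.00875130 + 0.02397503 + 0.01424558 + 0.01202914 + 0.02813736 = 0.13082206.
So 1/D = 7.643971, i.e. 7.6440 to 4 decimal places.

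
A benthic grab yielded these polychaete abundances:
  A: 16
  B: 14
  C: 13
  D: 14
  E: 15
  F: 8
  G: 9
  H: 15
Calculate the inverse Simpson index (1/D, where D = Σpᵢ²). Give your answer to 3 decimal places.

Total N = 16+14+13+14+15+8+9+15 = 104, so the proportions are 0.1538462, 0.1346154, 0.125, 0.1346154, 0.1442308, 0.0769231, 0.0865385, 0.1442308 (working shown to 7 dp, full precision carried).
D = 0.1538462² + 0.1346154² + 0.125² + 0.1346154² + 0.1442308² + 0.0769231² + 0.0865385² + 0.1442308² = 0.0236686 + 0.0181213 + 0.0156250 + 0.0181213 + 0.0208025 + 0.0059172 + 0.0074889 + 0.0208025 = 0.1305473.
So 1/D = 7.66006, i.e. 7.660 to 3 decimal places.

7.660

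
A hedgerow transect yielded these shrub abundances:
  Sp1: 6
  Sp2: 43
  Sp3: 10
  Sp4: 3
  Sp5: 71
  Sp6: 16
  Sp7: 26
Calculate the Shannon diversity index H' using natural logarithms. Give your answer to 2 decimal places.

Total N = 6+43+10+3+71+16+26 = 175, so the proportions are 0.0343, 0.2457, 0.0571, 0.0171, 0.4057, 0.0914, 0.1486 (working shown to 4 dp, full precision carried).
Each pᵢ ln pᵢ term: 0.0343×(-3.3730)=-0.1156, 0.2457×(-1.4036)=-0.3449, 0.0571×(-2.8622)=-0.1636, 0.0171×(-4.0662)=-0.0697, 0.4057×(-0.9021)=-0.3660, 0.0914×(-2.3922)=-0.2187, 0.1486×(-1.9067)=-0.2833.
Sum = -1.5618, so H' = 1.56.

1.56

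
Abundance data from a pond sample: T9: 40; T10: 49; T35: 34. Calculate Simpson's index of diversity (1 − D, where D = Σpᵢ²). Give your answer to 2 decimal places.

Total N = 40+49+34 = 123, so the proportions are 0.3252, 0.3984, 0.2764 (working shown to 4 dp, full precision carried).
D = 0.3252² + 0.3984² + 0.2764² = 0.1058 + 0.1587 + 0.0764 = 0.3409.
So 1 − D = 0.6591, i.e. 0.66 to 2 decimal places.

0.66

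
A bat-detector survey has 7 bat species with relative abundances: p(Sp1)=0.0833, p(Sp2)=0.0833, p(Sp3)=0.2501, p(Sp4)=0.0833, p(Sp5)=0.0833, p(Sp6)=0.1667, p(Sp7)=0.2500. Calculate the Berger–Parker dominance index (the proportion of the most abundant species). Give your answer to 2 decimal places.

0.25

The largest proportion is 0.2501, i.e. d = 0.25 to 2 decimal places.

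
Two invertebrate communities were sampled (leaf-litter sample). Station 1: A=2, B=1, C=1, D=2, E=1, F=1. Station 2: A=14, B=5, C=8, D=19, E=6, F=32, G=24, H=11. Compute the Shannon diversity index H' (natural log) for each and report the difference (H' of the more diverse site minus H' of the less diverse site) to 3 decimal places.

0.173

Station 1: N=8, proportions 0.25, 0.125, 0.125, 0.25, 0.125, 0.125, giving H' = 1.73287 (working shown to 5 dp, full precision carried).
Station 2: N=119, proportions 0.11765, 0.04202, 0.06723, 0.15966, 0.05042, 0.26891, 0.20168, 0.09244, giving H' = 1.90620.
Difference = |1.73287 − 1.90620| = 0.17333, i.e. 0.173 to 3 decimal places.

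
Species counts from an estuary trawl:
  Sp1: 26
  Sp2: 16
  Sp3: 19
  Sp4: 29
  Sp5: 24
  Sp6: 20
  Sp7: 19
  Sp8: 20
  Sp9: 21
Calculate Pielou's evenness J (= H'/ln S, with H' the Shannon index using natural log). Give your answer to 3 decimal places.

Total N = 26+16+19+29+24+20+19+20+21 = 194, so the proportions are 0.13402, 0.08247, 0.09794, 0.14948, 0.12371, 0.10309, 0.09794, 0.10309, 0.10825 (working shown to 5 dp, full precision carried).
H' = −Σ pᵢ ln pᵢ = −((-0.26935) + (-0.20580) + (-0.22755) + (-0.28410) + (-0.25853) + (-0.23424) + (-0.22755) + (-0.23424) + (-0.24067)) = 2.18203.
With S = 9 species, ln S = 2.19722, so J = 2.18203/2.19722 = 0.99309, i.e. 0.993 to 3 decimal places.

0.993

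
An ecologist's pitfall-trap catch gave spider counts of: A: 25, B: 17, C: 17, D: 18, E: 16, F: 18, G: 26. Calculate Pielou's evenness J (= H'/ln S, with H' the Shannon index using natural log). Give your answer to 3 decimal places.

Total N = 25+17+17+18+16+18+26 = 137, so the proportions are 0.18248, 0.12409, 0.12409, 0.13139, 0.11679, 0.13139, 0.18978 (working shown to 5 dp, full precision carried).
H' = −Σ pᵢ ln pᵢ = −((-0.31042) + (-0.25894) + (-0.25894) + (-0.26666) + (-0.25079) + (-0.26666) + (-0.31539)) = 1.92782.
With S = 7 species, ln S = 1.94591, so J = 1.92782/1.94591 = 0.99070, i.e. 0.991 to 3 decimal places.

0.991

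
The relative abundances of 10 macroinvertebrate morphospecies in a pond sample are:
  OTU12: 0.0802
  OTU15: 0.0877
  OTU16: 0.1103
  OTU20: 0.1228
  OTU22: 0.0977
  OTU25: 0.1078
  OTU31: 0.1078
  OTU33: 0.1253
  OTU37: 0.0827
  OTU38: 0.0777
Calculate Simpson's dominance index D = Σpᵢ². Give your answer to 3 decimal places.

0.103

D = 0.0802² + 0.0877² + 0.1103² + 0.1228² + 0.0977² + 0.1078² + 0.1078² + 0.1253² + 0.0827² + 0.0777² = 0.00643 + 0.00769 + 0.01217 + 0.01508 + 0.00955 + 0.01162 + 0.01162 + 0.01570 + 0.00684 + 0.00604 = 0.10273 (working shown to 5 dp, full precision carried).
To 3 decimal places, D = 0.103.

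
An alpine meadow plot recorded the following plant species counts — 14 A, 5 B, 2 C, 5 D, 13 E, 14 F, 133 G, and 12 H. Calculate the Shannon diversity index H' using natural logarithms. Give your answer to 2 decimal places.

Total N = 14+5+2+5+13+14+133+12 = 198, so the proportions are 0.0707, 0.0253, 0.0101, 0.0253, 0.0657, 0.0707, 0.6717, 0.0606 (working shown to 4 dp, full precision carried).
Each pᵢ ln pᵢ term: 0.0707×(-2.6492)=-0.1873, 0.0253×(-3.6788)=-0.0929, 0.0101×(-4.5951)=-0.0464, 0.0253×(-3.6788)=-0.0929, 0.0657×(-2.7233)=-0.1788, 0.0707×(-2.6492)=-0.1873, 0.6717×(-0.3979)=-0.2673, 0.0606×(-2.8034)=-0.1699.
Sum = -1.2228, so H' = 1.22.

1.22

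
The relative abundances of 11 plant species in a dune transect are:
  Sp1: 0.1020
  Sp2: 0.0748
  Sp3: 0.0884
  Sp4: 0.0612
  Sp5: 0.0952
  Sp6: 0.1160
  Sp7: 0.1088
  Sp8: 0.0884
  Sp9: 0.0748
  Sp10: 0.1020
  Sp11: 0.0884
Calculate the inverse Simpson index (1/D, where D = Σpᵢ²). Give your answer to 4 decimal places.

10.6902

D = 0.102² + 0.0748² + 0.0884² + 0.0612² + 0.0952² + 0.116² + 0.1088² + 0.0884² + 0.0748² + 0.102² + 0.0884² = 0.010404000 + 0.005595040 + 0.007814560 + 0.003745440 + 0.009063040 + 0.013456000 + 0.011837440 + 0.007814560 + 0.005595040 + 0.010404000 + 0.007814560 = 0.093543680 (working shown to 9 dp, full precision carried).
So 1/D = 10.690193, i.e. 10.6902 to 4 decimal places.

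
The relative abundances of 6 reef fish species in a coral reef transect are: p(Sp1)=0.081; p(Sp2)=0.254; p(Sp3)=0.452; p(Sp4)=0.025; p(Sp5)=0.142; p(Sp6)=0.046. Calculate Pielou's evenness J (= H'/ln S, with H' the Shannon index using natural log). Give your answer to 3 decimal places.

0.793

H' = −Σ pᵢ ln pᵢ = −((-0.20358) + (-0.34809) + (-0.35892) + (-0.09222) + (-0.27717) + (-0.14164)) = 1.42162 (working shown to 5 dp, full precision carried).
With S = 6 species, ln S = 1.79176, so J = 1.42162/1.79176 = 0.79342, i.e. 0.793 to 3 decimal places.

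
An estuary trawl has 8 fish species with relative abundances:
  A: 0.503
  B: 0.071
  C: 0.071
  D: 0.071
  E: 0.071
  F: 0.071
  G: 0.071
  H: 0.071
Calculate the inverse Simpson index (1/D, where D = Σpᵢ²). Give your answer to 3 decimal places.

3.469

D = 0.503² + 0.071² + 0.071² + 0.071² + 0.071² + 0.071² + 0.071² + 0.071² = 0.2530090 + 0.0050410 + 0.0050410 + 0.0050410 + 0.0050410 + 0.0050410 + 0.0050410 + 0.0050410 = 0.2882960 (working shown to 7 dp, full precision carried).
So 1/D = 3.46866, i.e. 3.469 to 3 decimal places.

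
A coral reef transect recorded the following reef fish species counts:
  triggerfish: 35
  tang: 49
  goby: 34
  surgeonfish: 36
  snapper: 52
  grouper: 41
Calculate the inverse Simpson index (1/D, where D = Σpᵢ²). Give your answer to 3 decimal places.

Total N = 35+49+34+36+52+41 = 247, so the proportions are 0.1417004, 0.1983806, 0.1376518, 0.145749, 0.2105263, 0.1659919 (working shown to 7 dp, full precision carried).
D = 0.1417004² + 0.1983806² + 0.1376518² + 0.145749² + 0.2105263² + 0.1659919² = 0.0200790 + 0.0393548 + 0.0189480 + 0.0212428 + 0.0443213 + 0.0275533 = 0.1714993.
So 1/D = 5.83093, i.e. 5.831 to 3 decimal places.

5.831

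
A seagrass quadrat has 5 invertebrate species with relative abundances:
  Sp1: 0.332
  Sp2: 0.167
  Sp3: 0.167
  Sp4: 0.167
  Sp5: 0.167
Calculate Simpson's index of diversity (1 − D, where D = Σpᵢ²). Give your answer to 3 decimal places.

0.778

D = 0.332² + 0.167² + 0.167² + 0.167² + 0.167² = 0.11022 + 0.02789 + 0.02789 + 0.02789 + 0.02789 = 0.22178 (working shown to 5 dp, full precision carried).
So 1 − D = 0.77822, i.e. 0.778 to 3 decimal places.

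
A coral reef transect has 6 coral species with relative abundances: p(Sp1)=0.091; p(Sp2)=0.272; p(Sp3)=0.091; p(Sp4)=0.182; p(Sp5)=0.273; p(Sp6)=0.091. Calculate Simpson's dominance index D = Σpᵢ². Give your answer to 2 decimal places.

0.21

D = 0.091² + 0.272² + 0.091² + 0.182² + 0.273² + 0.091² = 0.0083 + 0.0740 + 0.0083 + 0.0331 + 0.0745 + 0.0083 = 0.2065 (working shown to 4 dp, full precision carried).
To 2 decimal places, D = 0.21.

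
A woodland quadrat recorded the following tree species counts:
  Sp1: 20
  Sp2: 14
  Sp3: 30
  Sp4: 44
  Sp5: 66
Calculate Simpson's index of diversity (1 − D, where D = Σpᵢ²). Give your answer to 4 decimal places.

0.7428

Total N = 20+14+30+44+66 = 174, so the proportions are 0.114943, 0.08046, 0.172414, 0.252874, 0.37931 (working shown to 6 dp, full precision carried).
D = 0.114943² + 0.08046² + 0.172414² + 0.252874² + 0.37931² = 0.013212 + 0.006474 + 0.029727 + 0.063945 + 0.143876 = 0.257233.
So 1 − D = 0.742767, i.e. 0.7428 to 4 decimal places.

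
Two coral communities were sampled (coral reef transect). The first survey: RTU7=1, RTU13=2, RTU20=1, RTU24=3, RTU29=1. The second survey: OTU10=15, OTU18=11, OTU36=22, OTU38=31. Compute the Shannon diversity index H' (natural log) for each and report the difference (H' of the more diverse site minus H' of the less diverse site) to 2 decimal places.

The first survey: N=8, proportions 0.125, 0.25, 0.125, 0.375, 0.125, giving H' = 1.4942 (working shown to 4 dp, full precision carried).
The second survey: N=79, proportions 0.1899, 0.1392, 0.2785, 0.3924, giving H' = 1.3131.
Difference = |1.4942 − 1.3131| = 0.1811, i.e. 0.18 to 2 decimal places.

0.18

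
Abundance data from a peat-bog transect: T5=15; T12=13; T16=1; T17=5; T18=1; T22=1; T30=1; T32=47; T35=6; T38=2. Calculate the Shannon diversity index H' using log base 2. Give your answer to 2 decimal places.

2.21

Total N = 15+13+1+5+1+1+1+47+6+2 = 92, so the proportions are 0.163, 0.1413, 0.0109, 0.0543, 0.0109, 0.0109, 0.0109, 0.5109, 0.0652, 0.0217 (working shown to 4 dp, full precision carried).
Each pᵢ log₂ pᵢ term: 0.163×(-2.6167)=-0.4266, 0.1413×(-2.8231)=-0.3989, 0.0109×(-6.5236)=-0.0709, 0.0543×(-4.2016)=-0.2283, 0.0109×(-6.5236)=-0.0709, 0.0109×(-6.5236)=-0.0709, 0.0109×(-6.5236)=-0.0709, 0.5109×(-0.9690)=-0.4950, 0.0652×(-3.9386)=-0.2569, 0.0217×(-5.5236)=-0.1201.
Sum = -2.2095, so H' = 2.21.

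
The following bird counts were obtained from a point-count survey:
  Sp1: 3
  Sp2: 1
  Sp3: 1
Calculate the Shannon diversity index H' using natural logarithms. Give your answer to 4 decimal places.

Total N = 3+1+1 = 5, so the proportions are 0.6, 0.2, 0.2 (working shown to 6 dp, full precision carried).
Each pᵢ ln pᵢ term: 0.6×(-0.510826)=-0.306495, 0.2×(-1.609438)=-0.321888, 0.2×(-1.609438)=-0.321888.
Sum = -0.950271, so H' = 0.9503.

0.9503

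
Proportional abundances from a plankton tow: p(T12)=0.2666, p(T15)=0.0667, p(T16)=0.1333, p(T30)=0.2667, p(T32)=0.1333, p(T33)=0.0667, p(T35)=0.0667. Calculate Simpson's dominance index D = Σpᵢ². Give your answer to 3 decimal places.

0.191

D = 0.2666² + 0.0667² + 0.1333² + 0.2667² + 0.1333² + 0.0667² + 0.0667² = 0.07108 + 0.00445 + 0.01777 + 0.07113 + 0.01777 + 0.00445 + 0.00445 = 0.19109 (working shown to 5 dp, full precision carried).
To 3 decimal places, D = 0.191.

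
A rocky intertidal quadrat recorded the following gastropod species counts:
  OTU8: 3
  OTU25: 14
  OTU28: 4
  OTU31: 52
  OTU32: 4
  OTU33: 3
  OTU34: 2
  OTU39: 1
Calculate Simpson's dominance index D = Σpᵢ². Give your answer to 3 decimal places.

0.429

Total N = 3+14+4+52+4+3+2+1 = 83, so the proportions are 0.03614, 0.16867, 0.04819, 0.62651, 0.04819, 0.03614, 0.0241, 0.01205 (working shown to 5 dp, full precision carried).
D = 0.03614² + 0.16867² + 0.04819² + 0.62651² + 0.04819² + 0.03614² + 0.0241² + 0.01205² = 0.00131 + 0.02845 + 0.00232 + 0.39251 + 0.00232 + 0.00131 + 0.00058 + 0.00015 = 0.42894.
To 3 decimal places, D = 0.429.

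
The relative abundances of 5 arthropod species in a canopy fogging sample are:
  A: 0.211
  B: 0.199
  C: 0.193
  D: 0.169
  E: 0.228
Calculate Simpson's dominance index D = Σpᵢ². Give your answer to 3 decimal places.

D = 0.211² + 0.199² + 0.193² + 0.169² + 0.228² = 0.04452 + 0.03960 + 0.03725 + 0.02856 + 0.05198 = 0.20192 (working shown to 5 dp, full precision carried).
To 3 decimal places, D = 0.202.

0.202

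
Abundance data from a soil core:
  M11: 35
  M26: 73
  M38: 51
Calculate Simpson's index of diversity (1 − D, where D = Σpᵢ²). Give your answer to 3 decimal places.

Total N = 35+73+51 = 159, so the proportions are 0.22013, 0.45912, 0.32075 (working shown to 5 dp, full precision carried).
D = 0.22013² + 0.45912² + 0.32075² = 0.04846 + 0.21079 + 0.10288 = 0.36213.
So 1 − D = 0.63787, i.e. 0.638 to 3 decimal places.

0.638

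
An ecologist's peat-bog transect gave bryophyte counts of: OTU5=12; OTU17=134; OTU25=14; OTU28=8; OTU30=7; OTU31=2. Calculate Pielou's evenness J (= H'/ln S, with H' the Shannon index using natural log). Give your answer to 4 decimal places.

Total N = 12+134+14+8+7+2 = 177, so the proportions are 0.067797, 0.757062, 0.079096, 0.045198, 0.039548, 0.011299 (working shown to 6 dp, full precision carried).
H' = −Σ pᵢ ln pᵢ = −((-0.182457) + (-0.210698) + (-0.200674) + (-0.139964) + (-0.127750) + (-0.050655)) = 0.912198.
With S = 6 species, ln S = 1.791759, so J = 0.912198/1.791759 = 0.509108, i.e. 0.5091 to 4 decimal places.

0.5091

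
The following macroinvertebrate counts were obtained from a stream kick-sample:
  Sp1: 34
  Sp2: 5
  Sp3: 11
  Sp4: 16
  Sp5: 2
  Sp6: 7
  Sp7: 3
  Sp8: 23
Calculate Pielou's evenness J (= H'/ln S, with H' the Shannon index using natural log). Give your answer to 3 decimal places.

0.843

Total N = 34+5+11+16+2+7+3+23 = 101, so the proportions are 0.33663, 0.0495, 0.10891, 0.15842, 0.0198, 0.06931, 0.0297, 0.22772 (working shown to 5 dp, full precision carried).
H' = −Σ pᵢ ln pᵢ = −((-0.36651) + (-0.14880) + (-0.24148) + (-0.29189) + (-0.07766) + (-0.18499) + (-0.10445) + (-0.33694)) = 1.75273.
With S = 8 species, ln S = 2.07944, so J = 1.75273/2.07944 = 0.84288, i.e. 0.843 to 3 decimal places.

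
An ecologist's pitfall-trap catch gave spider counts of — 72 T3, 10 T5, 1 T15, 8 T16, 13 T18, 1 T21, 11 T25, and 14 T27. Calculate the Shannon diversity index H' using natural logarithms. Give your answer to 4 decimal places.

1.4502

Total N = 72+10+1+8+13+1+11+14 = 130, so the proportions are 0.553846, 0.076923, 0.007692, 0.061538, 0.1, 0.007692, 0.084615, 0.107692 (working shown to 6 dp, full precision carried).
Each pᵢ ln pᵢ term: 0.553846×(-0.590868)=-0.327250, 0.076923×(-2.564949)=-0.197304, 0.007692×(-4.867534)=-0.037443, 0.061538×(-2.788093)=-0.171575, 0.1×(-2.302585)=-0.230259, 0.007692×(-4.867534)=-0.037443, 0.084615×(-2.469639)=-0.208969, 0.107692×(-2.228477)=-0.239990.
Sum = -1.450232, so H' = 1.4502.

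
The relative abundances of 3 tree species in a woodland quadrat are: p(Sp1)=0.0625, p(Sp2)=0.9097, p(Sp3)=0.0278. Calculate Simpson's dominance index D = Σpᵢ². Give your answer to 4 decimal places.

0.8322

D = 0.0625² + 0.9097² + 0.0278² = 0.003906 + 0.827554 + 0.000773 = 0.832233 (working shown to 6 dp, full precision carried).
To 4 decimal places, D = 0.8322.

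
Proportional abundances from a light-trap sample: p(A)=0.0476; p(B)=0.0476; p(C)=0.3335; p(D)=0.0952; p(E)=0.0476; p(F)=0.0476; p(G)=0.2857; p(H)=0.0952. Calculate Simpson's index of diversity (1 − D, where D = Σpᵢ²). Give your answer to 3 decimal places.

D = 0.0476² + 0.0476² + 0.3335² + 0.0952² + 0.0476² + 0.0476² + 0.2857² + 0.0952² = 0.00227 + 0.00227 + 0.11122 + 0.00906 + 0.00227 + 0.00227 + 0.08162 + 0.00906 = 0.22004 (working shown to 5 dp, full precision carried).
So 1 − D = 0.77996, i.e. 0.780 to 3 decimal places.

0.780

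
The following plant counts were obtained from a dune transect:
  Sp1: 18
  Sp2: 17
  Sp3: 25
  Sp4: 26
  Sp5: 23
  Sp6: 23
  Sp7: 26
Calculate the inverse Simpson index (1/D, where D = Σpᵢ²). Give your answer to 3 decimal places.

Total N = 18+17+25+26+23+23+26 = 158, so the proportions are 0.1139241, 0.1075949, 0.1582278, 0.164557, 0.1455696, 0.1455696, 0.164557 (working shown to 7 dp, full precision carried).
D = 0.1139241² + 0.1075949² + 0.1582278² + 0.164557² + 0.1455696² + 0.1455696² + 0.164557² = 0.0129787 + 0.0115767 + 0.0250361 + 0.0270790 + 0.0211905 + 0.0211905 + 0.0270790 = 0.1461304.
So 1/D = 6.84320, i.e. 6.843 to 3 decimal places.

6.843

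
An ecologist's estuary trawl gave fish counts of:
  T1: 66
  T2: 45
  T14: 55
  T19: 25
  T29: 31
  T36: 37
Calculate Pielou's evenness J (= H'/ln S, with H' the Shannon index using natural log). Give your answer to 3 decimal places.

Total N = 66+45+55+25+31+37 = 259, so the proportions are 0.25483, 0.17375, 0.21236, 0.09653, 0.11969, 0.14286 (working shown to 5 dp, full precision carried).
H' = −Σ pᵢ ln pᵢ = −((-0.34839) + (-0.30408) + (-0.32904) + (-0.22567) + (-0.25409) + (-0.27799)) = 1.73926.
With S = 6 species, ln S = 1.79176, so J = 1.73926/1.79176 = 0.97070, i.e. 0.971 to 3 decimal places.

0.971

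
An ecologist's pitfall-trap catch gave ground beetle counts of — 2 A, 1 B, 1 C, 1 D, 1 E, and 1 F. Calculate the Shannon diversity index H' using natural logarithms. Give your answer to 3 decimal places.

Total N = 2+1+1+1+1+1 = 7, so the proportions are 0.28571, 0.14286, 0.14286, 0.14286, 0.14286, 0.14286 (working shown to 5 dp, full precision carried).
Each pᵢ ln pᵢ term: 0.28571×(-1.25276)=-0.35793, 0.14286×(-1.94591)=-0.27799, 0.14286×(-1.94591)=-0.27799, 0.14286×(-1.94591)=-0.27799, 0.14286×(-1.94591)=-0.27799, 0.14286×(-1.94591)=-0.27799.
Sum = -1.74787, so H' = 1.748.

1.748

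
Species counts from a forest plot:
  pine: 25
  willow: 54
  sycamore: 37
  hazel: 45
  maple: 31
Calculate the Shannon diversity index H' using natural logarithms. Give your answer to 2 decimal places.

1.57

Total N = 25+54+37+45+31 = 192, so the proportions are 0.1302, 0.2812, 0.1927, 0.2344, 0.1615 (working shown to 4 dp, full precision carried).
Each pᵢ ln pᵢ term: 0.1302×(-2.0386)=-0.2654, 0.2812×(-1.2685)=-0.3568, 0.1927×(-1.6466)=-0.3173, 0.2344×(-1.4508)=-0.3400, 0.1615×(-1.8235)=-0.2944.
Sum = -1.5740, so H' = 1.57.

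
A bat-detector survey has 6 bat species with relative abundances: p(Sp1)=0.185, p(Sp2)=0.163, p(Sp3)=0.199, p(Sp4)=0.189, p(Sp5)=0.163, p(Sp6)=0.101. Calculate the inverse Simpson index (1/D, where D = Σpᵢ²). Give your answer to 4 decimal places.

D = 0.185² + 0.163² + 0.199² + 0.189² + 0.163² + 0.101² = 0.03422500 + 0.02656900 + 0.03960100 + 0.03572100 + 0.02656900 + 0.01020100 = 0.17288600 (working shown to 8 dp, full precision carried).
So 1/D = 5.784158, i.e. 5.7842 to 4 decimal places.

5.7842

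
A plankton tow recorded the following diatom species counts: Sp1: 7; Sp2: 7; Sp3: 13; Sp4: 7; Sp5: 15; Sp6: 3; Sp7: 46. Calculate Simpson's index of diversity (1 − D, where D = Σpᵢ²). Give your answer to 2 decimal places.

Total N = 7+7+13+7+15+3+46 = 98, so the proportions are 0.0714, 0.0714, 0.1327, 0.0714, 0.1531, 0.0306, 0.4694 (working shown to 4 dp, full precision carried).
D = 0.0714² + 0.0714² + 0.1327² + 0.0714² + 0.1531² + 0.0306² + 0.4694² = 0.0051 + 0.0051 + 0.0176 + 0.0051 + 0.0234 + 0.0009 + 0.2203 = 0.2776.
So 1 − D = 0.7224, i.e. 0.72 to 2 decimal places.

0.72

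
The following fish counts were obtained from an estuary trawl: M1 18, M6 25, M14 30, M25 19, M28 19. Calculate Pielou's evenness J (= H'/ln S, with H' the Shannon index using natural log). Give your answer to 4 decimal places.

0.9871

Total N = 18+25+30+19+19 = 111, so the proportions are 0.162162, 0.225225, 0.27027, 0.171171, 0.171171 (working shown to 6 dp, full precision carried).
H' = −Σ pᵢ ln pᵢ = −((-0.294999) + (-0.335733) + (-0.353603) + (-0.302133) + (-0.302133)) = 1.588601.
With S = 5 species, ln S = 1.609438, so J = 1.588601/1.609438 = 0.987053, i.e. 0.9871 to 4 decimal places.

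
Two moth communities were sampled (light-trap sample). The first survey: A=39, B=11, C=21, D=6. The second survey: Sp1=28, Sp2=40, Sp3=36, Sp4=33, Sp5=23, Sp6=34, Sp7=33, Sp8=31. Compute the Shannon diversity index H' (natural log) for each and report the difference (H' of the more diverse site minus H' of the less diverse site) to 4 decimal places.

The first survey: N=77, proportions 0.506494, 0.142857, 0.272727, 0.077922, giving H' = 1.175737 (working shown to 6 dp, full precision carried).
The second survey: N=258, proportions 0.108527, 0.155039, 0.139535, 0.127907, 0.089147, 0.131783, 0.127907, 0.120155, giving H' = 2.068079.
Difference = |1.175737 − 2.068079| = 0.892342, i.e. 0.8923 to 4 decimal places.

0.8923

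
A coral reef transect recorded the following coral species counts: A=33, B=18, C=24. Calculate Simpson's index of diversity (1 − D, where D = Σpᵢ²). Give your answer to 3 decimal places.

Total N = 33+18+24 = 75, so the proportions are 0.44, 0.24, 0.32 (working shown to 5 dp, full precision carried).
D = 0.44² + 0.24² + 0.32² = 0.19360 + 0.05760 + 0.10240 = 0.35360.
So 1 − D = 0.64640, i.e. 0.646 to 3 decimal places.

0.646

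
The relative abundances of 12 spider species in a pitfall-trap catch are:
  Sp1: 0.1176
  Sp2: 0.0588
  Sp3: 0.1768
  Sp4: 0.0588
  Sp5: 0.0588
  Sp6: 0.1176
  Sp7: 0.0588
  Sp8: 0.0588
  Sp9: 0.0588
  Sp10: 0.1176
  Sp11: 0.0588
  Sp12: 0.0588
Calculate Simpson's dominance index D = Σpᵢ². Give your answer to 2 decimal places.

0.10

D = 0.1176² + 0.0588² + 0.1768² + 0.0588² + 0.0588² + 0.1176² + 0.0588² + 0.0588² + 0.0588² + 0.1176² + 0.0588² + 0.0588² = 0.0138 + 0.0035 + 0.0313 + 0.0035 + 0.0035 + 0.0138 + 0.0035 + 0.0035 + 0.0035 + 0.0138 + 0.0035 + 0.0035 = 0.1004 (working shown to 4 dp, full precision carried).
To 2 decimal places, D = 0.10.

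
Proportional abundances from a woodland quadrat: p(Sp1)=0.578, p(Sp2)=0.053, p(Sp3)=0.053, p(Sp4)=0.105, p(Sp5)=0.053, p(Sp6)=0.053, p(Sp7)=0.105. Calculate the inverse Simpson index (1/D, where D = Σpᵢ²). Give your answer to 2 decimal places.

2.72

D = 0.578² + 0.053² + 0.053² + 0.105² + 0.053² + 0.053² + 0.105² = 0.33408 + 0.00281 + 0.00281 + 0.01102 + 0.00281 + 0.00281 + 0.01102 = 0.36737 (working shown to 5 dp, full precision carried).
So 1/D = 2.7221, i.e. 2.72 to 2 decimal places.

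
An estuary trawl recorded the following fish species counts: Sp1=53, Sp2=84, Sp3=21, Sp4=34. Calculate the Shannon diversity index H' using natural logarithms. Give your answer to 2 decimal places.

Total N = 53+84+21+34 = 192, so the proportions are 0.276, 0.4375, 0.1094, 0.1771 (working shown to 4 dp, full precision carried).
Each pᵢ ln pᵢ term: 0.276×(-1.2872)=-0.3553, 0.4375×(-0.8267)=-0.3617, 0.1094×(-2.2130)=-0.2420, 0.1771×(-1.7311)=-0.3066.
Sum = -1.2656, so H' = 1.27.

1.27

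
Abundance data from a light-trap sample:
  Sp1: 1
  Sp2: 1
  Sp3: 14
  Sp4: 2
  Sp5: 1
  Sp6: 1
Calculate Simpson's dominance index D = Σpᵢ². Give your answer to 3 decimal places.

Total N = 1+1+14+2+1+1 = 20, so the proportions are 0.05, 0.05, 0.7, 0.1, 0.05, 0.05 (working shown to 5 dp, full precision carried).
D = 0.05² + 0.05² + 0.7² + 0.1² + 0.05² + 0.05² = 0.00250 + 0.00250 + 0.49000 + 0.01000 + 0.00250 + 0.00250 = 0.51000.
To 3 decimal places, D = 0.510.

0.510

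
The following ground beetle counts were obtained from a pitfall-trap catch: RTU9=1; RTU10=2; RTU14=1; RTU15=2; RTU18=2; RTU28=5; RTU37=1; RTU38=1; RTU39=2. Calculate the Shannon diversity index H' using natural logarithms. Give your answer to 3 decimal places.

2.034

Total N = 1+2+1+2+2+5+1+1+2 = 17, so the proportions are 0.05882, 0.11765, 0.05882, 0.11765, 0.11765, 0.29412, 0.05882, 0.05882, 0.11765 (working shown to 5 dp, full precision carried).
Each pᵢ ln pᵢ term: 0.05882×(-2.83321)=-0.16666, 0.11765×(-2.14007)=-0.25177, 0.05882×(-2.83321)=-0.16666, 0.11765×(-2.14007)=-0.25177, 0.11765×(-2.14007)=-0.25177, 0.29412×(-1.22378)=-0.35993, 0.05882×(-2.83321)=-0.16666, 0.05882×(-2.83321)=-0.16666, 0.11765×(-2.14007)=-0.25177.
Sum = -2.03366, so H' = 2.034.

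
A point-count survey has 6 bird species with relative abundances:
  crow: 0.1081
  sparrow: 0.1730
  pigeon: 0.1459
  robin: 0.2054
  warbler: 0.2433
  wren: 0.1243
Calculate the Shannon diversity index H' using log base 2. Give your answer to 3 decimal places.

Each pᵢ log₂ pᵢ term (working shown to 5 dp, full precision carried): 0.1081×(-3.20956)=-0.34695, 0.173×(-2.53116)=-0.43789, 0.1459×(-2.77695)=-0.40516, 0.2054×(-2.28349)=-0.46903, 0.2433×(-2.03919)=-0.49614, 0.1243×(-3.00810)=-0.37391.
Sum = -2.52907, so H' = 2.529.

2.529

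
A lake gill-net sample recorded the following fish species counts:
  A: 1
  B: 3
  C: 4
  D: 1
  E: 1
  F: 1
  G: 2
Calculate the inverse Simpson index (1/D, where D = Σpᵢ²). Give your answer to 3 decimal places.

5.121

Total N = 1+3+4+1+1+1+2 = 13, so the proportions are 0.0769231, 0.2307692, 0.3076923, 0.0769231, 0.0769231, 0.0769231, 0.1538462 (working shown to 7 dp, full precision carried).
D = 0.0769231² + 0.2307692² + 0.3076923² + 0.0769231² + 0.0769231² + 0.0769231² + 0.1538462² = 0.0059172 + 0.0532544 + 0.0946746 + 0.0059172 + 0.0059172 + 0.0059172 + 0.0236686 = 0.1952663.
So 1/D = 5.12121, i.e. 5.121 to 3 decimal places.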